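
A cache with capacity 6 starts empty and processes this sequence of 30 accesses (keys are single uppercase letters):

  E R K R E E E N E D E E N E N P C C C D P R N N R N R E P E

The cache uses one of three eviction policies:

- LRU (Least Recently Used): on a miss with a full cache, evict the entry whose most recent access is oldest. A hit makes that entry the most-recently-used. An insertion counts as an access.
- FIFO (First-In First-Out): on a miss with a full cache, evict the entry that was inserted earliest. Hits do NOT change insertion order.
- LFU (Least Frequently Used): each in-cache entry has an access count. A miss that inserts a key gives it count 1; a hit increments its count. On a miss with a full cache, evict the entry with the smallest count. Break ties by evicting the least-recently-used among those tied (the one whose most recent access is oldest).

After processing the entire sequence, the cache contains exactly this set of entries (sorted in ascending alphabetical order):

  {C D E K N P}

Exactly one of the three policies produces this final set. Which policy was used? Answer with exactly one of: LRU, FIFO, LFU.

Simulating under each policy and comparing final sets:
  LRU: final set = {C D E N P R} -> differs
  FIFO: final set = {C D E K N P} -> MATCHES target
  LFU: final set = {C D E N P R} -> differs
Only FIFO produces the target set.

Answer: FIFO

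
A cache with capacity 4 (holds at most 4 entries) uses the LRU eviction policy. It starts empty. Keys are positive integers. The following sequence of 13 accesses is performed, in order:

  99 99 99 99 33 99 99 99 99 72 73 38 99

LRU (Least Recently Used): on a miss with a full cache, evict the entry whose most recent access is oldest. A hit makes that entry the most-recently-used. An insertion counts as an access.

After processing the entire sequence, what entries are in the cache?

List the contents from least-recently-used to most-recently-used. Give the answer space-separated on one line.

LRU simulation (capacity=4):
  1. access 99: MISS. Cache (LRU->MRU): [99]
  2. access 99: HIT. Cache (LRU->MRU): [99]
  3. access 99: HIT. Cache (LRU->MRU): [99]
  4. access 99: HIT. Cache (LRU->MRU): [99]
  5. access 33: MISS. Cache (LRU->MRU): [99 33]
  6. access 99: HIT. Cache (LRU->MRU): [33 99]
  7. access 99: HIT. Cache (LRU->MRU): [33 99]
  8. access 99: HIT. Cache (LRU->MRU): [33 99]
  9. access 99: HIT. Cache (LRU->MRU): [33 99]
  10. access 72: MISS. Cache (LRU->MRU): [33 99 72]
  11. access 73: MISS. Cache (LRU->MRU): [33 99 72 73]
  12. access 38: MISS, evict 33. Cache (LRU->MRU): [99 72 73 38]
  13. access 99: HIT. Cache (LRU->MRU): [72 73 38 99]
Total: 8 hits, 5 misses, 1 evictions

Answer: 72 73 38 99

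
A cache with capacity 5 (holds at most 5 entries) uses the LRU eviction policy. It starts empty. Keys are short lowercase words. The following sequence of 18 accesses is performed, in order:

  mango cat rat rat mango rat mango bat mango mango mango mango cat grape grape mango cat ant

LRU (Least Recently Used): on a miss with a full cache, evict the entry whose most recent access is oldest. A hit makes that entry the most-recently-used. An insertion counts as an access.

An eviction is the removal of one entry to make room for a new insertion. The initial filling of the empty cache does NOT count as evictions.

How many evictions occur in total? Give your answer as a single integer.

LRU simulation (capacity=5):
  1. access mango: MISS. Cache (LRU->MRU): [mango]
  2. access cat: MISS. Cache (LRU->MRU): [mango cat]
  3. access rat: MISS. Cache (LRU->MRU): [mango cat rat]
  4. access rat: HIT. Cache (LRU->MRU): [mango cat rat]
  5. access mango: HIT. Cache (LRU->MRU): [cat rat mango]
  6. access rat: HIT. Cache (LRU->MRU): [cat mango rat]
  7. access mango: HIT. Cache (LRU->MRU): [cat rat mango]
  8. access bat: MISS. Cache (LRU->MRU): [cat rat mango bat]
  9. access mango: HIT. Cache (LRU->MRU): [cat rat bat mango]
  10. access mango: HIT. Cache (LRU->MRU): [cat rat bat mango]
  11. access mango: HIT. Cache (LRU->MRU): [cat rat bat mango]
  12. access mango: HIT. Cache (LRU->MRU): [cat rat bat mango]
  13. access cat: HIT. Cache (LRU->MRU): [rat bat mango cat]
  14. access grape: MISS. Cache (LRU->MRU): [rat bat mango cat grape]
  15. access grape: HIT. Cache (LRU->MRU): [rat bat mango cat grape]
  16. access mango: HIT. Cache (LRU->MRU): [rat bat cat grape mango]
  17. access cat: HIT. Cache (LRU->MRU): [rat bat grape mango cat]
  18. access ant: MISS, evict rat. Cache (LRU->MRU): [bat grape mango cat ant]
Total: 12 hits, 6 misses, 1 evictions

Answer: 1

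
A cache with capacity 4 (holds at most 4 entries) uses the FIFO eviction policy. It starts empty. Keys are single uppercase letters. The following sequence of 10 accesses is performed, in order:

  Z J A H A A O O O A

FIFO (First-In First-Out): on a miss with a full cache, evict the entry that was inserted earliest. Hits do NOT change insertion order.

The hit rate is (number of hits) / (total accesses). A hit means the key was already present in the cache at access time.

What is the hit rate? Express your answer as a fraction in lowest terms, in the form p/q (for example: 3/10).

FIFO simulation (capacity=4):
  1. access Z: MISS. Cache (old->new): [Z]
  2. access J: MISS. Cache (old->new): [Z J]
  3. access A: MISS. Cache (old->new): [Z J A]
  4. access H: MISS. Cache (old->new): [Z J A H]
  5. access A: HIT. Cache (old->new): [Z J A H]
  6. access A: HIT. Cache (old->new): [Z J A H]
  7. access O: MISS, evict Z. Cache (old->new): [J A H O]
  8. access O: HIT. Cache (old->new): [J A H O]
  9. access O: HIT. Cache (old->new): [J A H O]
  10. access A: HIT. Cache (old->new): [J A H O]
Total: 5 hits, 5 misses, 1 evictions

Hit rate = 5/10 = 1/2

Answer: 1/2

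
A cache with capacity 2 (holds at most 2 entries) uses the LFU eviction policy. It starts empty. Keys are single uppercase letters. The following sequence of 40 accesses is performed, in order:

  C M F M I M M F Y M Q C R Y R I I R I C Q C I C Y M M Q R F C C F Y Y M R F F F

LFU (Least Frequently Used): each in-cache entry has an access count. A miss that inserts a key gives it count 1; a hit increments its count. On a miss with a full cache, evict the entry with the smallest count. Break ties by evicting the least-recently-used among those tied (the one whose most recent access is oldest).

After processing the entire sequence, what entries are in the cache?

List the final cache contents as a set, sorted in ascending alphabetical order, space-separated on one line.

Answer: F M

Derivation:
LFU simulation (capacity=2):
  1. access C: MISS. Cache: [C(c=1)]
  2. access M: MISS. Cache: [C(c=1) M(c=1)]
  3. access F: MISS, evict C(c=1). Cache: [M(c=1) F(c=1)]
  4. access M: HIT, count now 2. Cache: [F(c=1) M(c=2)]
  5. access I: MISS, evict F(c=1). Cache: [I(c=1) M(c=2)]
  6. access M: HIT, count now 3. Cache: [I(c=1) M(c=3)]
  7. access M: HIT, count now 4. Cache: [I(c=1) M(c=4)]
  8. access F: MISS, evict I(c=1). Cache: [F(c=1) M(c=4)]
  9. access Y: MISS, evict F(c=1). Cache: [Y(c=1) M(c=4)]
  10. access M: HIT, count now 5. Cache: [Y(c=1) M(c=5)]
  11. access Q: MISS, evict Y(c=1). Cache: [Q(c=1) M(c=5)]
  12. access C: MISS, evict Q(c=1). Cache: [C(c=1) M(c=5)]
  13. access R: MISS, evict C(c=1). Cache: [R(c=1) M(c=5)]
  14. access Y: MISS, evict R(c=1). Cache: [Y(c=1) M(c=5)]
  15. access R: MISS, evict Y(c=1). Cache: [R(c=1) M(c=5)]
  16. access I: MISS, evict R(c=1). Cache: [I(c=1) M(c=5)]
  17. access I: HIT, count now 2. Cache: [I(c=2) M(c=5)]
  18. access R: MISS, evict I(c=2). Cache: [R(c=1) M(c=5)]
  19. access I: MISS, evict R(c=1). Cache: [I(c=1) M(c=5)]
  20. access C: MISS, evict I(c=1). Cache: [C(c=1) M(c=5)]
  21. access Q: MISS, evict C(c=1). Cache: [Q(c=1) M(c=5)]
  22. access C: MISS, evict Q(c=1). Cache: [C(c=1) M(c=5)]
  23. access I: MISS, evict C(c=1). Cache: [I(c=1) M(c=5)]
  24. access C: MISS, evict I(c=1). Cache: [C(c=1) M(c=5)]
  25. access Y: MISS, evict C(c=1). Cache: [Y(c=1) M(c=5)]
  26. access M: HIT, count now 6. Cache: [Y(c=1) M(c=6)]
  27. access M: HIT, count now 7. Cache: [Y(c=1) M(c=7)]
  28. access Q: MISS, evict Y(c=1). Cache: [Q(c=1) M(c=7)]
  29. access R: MISS, evict Q(c=1). Cache: [R(c=1) M(c=7)]
  30. access F: MISS, evict R(c=1). Cache: [F(c=1) M(c=7)]
  31. access C: MISS, evict F(c=1). Cache: [C(c=1) M(c=7)]
  32. access C: HIT, count now 2. Cache: [C(c=2) M(c=7)]
  33. access F: MISS, evict C(c=2). Cache: [F(c=1) M(c=7)]
  34. access Y: MISS, evict F(c=1). Cache: [Y(c=1) M(c=7)]
  35. access Y: HIT, count now 2. Cache: [Y(c=2) M(c=7)]
  36. access M: HIT, count now 8. Cache: [Y(c=2) M(c=8)]
  37. access R: MISS, evict Y(c=2). Cache: [R(c=1) M(c=8)]
  38. access F: MISS, evict R(c=1). Cache: [F(c=1) M(c=8)]
  39. access F: HIT, count now 2. Cache: [F(c=2) M(c=8)]
  40. access F: HIT, count now 3. Cache: [F(c=3) M(c=8)]
Total: 12 hits, 28 misses, 26 evictions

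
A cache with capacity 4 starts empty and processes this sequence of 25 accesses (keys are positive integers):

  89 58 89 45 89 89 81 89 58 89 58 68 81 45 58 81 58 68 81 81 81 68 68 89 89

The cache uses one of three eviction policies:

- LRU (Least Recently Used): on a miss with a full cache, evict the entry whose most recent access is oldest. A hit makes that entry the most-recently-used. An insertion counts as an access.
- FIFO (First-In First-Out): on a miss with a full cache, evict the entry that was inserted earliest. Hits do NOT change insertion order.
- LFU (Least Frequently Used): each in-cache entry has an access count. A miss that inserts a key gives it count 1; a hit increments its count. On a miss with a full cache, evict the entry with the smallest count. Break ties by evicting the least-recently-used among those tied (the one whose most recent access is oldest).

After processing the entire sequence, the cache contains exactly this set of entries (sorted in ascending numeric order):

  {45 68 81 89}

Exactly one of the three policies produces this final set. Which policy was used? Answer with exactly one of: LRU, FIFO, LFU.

Answer: FIFO

Derivation:
Simulating under each policy and comparing final sets:
  LRU: final set = {58 68 81 89} -> differs
  FIFO: final set = {45 68 81 89} -> MATCHES target
  LFU: final set = {58 68 81 89} -> differs
Only FIFO produces the target set.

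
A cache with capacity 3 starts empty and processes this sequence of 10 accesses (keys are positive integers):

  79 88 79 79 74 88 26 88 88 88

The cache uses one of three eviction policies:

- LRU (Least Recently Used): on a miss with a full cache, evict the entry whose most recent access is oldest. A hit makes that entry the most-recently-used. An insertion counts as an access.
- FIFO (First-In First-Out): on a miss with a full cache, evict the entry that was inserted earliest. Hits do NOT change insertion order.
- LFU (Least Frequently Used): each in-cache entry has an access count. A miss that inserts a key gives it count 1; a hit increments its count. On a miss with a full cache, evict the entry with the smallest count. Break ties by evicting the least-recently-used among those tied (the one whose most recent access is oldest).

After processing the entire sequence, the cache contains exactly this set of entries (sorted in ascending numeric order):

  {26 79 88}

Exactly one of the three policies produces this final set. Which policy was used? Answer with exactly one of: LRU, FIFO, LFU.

Simulating under each policy and comparing final sets:
  LRU: final set = {26 74 88} -> differs
  FIFO: final set = {26 74 88} -> differs
  LFU: final set = {26 79 88} -> MATCHES target
Only LFU produces the target set.

Answer: LFU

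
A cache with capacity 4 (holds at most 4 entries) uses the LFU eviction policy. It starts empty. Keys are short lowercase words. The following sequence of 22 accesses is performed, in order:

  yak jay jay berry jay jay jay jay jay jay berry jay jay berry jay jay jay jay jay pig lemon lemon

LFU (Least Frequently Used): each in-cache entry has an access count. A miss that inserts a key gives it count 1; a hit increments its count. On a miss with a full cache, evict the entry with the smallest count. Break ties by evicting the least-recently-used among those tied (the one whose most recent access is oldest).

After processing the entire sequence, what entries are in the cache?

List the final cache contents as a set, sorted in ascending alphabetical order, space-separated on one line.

LFU simulation (capacity=4):
  1. access yak: MISS. Cache: [yak(c=1)]
  2. access jay: MISS. Cache: [yak(c=1) jay(c=1)]
  3. access jay: HIT, count now 2. Cache: [yak(c=1) jay(c=2)]
  4. access berry: MISS. Cache: [yak(c=1) berry(c=1) jay(c=2)]
  5. access jay: HIT, count now 3. Cache: [yak(c=1) berry(c=1) jay(c=3)]
  6. access jay: HIT, count now 4. Cache: [yak(c=1) berry(c=1) jay(c=4)]
  7. access jay: HIT, count now 5. Cache: [yak(c=1) berry(c=1) jay(c=5)]
  8. access jay: HIT, count now 6. Cache: [yak(c=1) berry(c=1) jay(c=6)]
  9. access jay: HIT, count now 7. Cache: [yak(c=1) berry(c=1) jay(c=7)]
  10. access jay: HIT, count now 8. Cache: [yak(c=1) berry(c=1) jay(c=8)]
  11. access berry: HIT, count now 2. Cache: [yak(c=1) berry(c=2) jay(c=8)]
  12. access jay: HIT, count now 9. Cache: [yak(c=1) berry(c=2) jay(c=9)]
  13. access jay: HIT, count now 10. Cache: [yak(c=1) berry(c=2) jay(c=10)]
  14. access berry: HIT, count now 3. Cache: [yak(c=1) berry(c=3) jay(c=10)]
  15. access jay: HIT, count now 11. Cache: [yak(c=1) berry(c=3) jay(c=11)]
  16. access jay: HIT, count now 12. Cache: [yak(c=1) berry(c=3) jay(c=12)]
  17. access jay: HIT, count now 13. Cache: [yak(c=1) berry(c=3) jay(c=13)]
  18. access jay: HIT, count now 14. Cache: [yak(c=1) berry(c=3) jay(c=14)]
  19. access jay: HIT, count now 15. Cache: [yak(c=1) berry(c=3) jay(c=15)]
  20. access pig: MISS. Cache: [yak(c=1) pig(c=1) berry(c=3) jay(c=15)]
  21. access lemon: MISS, evict yak(c=1). Cache: [pig(c=1) lemon(c=1) berry(c=3) jay(c=15)]
  22. access lemon: HIT, count now 2. Cache: [pig(c=1) lemon(c=2) berry(c=3) jay(c=15)]
Total: 17 hits, 5 misses, 1 evictions

Answer: berry jay lemon pig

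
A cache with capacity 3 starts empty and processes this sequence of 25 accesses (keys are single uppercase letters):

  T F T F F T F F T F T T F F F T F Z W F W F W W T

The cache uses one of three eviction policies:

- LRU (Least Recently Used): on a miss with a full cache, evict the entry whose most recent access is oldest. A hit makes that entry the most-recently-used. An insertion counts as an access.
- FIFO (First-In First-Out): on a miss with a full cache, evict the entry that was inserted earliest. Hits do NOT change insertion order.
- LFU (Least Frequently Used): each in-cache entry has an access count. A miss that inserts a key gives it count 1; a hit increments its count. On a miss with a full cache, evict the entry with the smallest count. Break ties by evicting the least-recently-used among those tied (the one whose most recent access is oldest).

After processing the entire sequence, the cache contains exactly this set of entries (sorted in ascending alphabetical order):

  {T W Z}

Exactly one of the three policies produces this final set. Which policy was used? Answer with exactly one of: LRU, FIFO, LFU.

Answer: FIFO

Derivation:
Simulating under each policy and comparing final sets:
  LRU: final set = {F T W} -> differs
  FIFO: final set = {T W Z} -> MATCHES target
  LFU: final set = {F T W} -> differs
Only FIFO produces the target set.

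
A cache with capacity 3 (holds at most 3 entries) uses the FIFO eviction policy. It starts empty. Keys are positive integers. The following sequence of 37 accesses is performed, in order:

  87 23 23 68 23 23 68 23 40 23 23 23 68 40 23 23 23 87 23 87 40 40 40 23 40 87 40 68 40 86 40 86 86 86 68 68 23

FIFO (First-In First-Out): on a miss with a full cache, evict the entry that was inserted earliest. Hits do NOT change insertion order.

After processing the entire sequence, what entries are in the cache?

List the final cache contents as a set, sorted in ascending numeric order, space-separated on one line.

Answer: 23 40 86

Derivation:
FIFO simulation (capacity=3):
  1. access 87: MISS. Cache (old->new): [87]
  2. access 23: MISS. Cache (old->new): [87 23]
  3. access 23: HIT. Cache (old->new): [87 23]
  4. access 68: MISS. Cache (old->new): [87 23 68]
  5. access 23: HIT. Cache (old->new): [87 23 68]
  6. access 23: HIT. Cache (old->new): [87 23 68]
  7. access 68: HIT. Cache (old->new): [87 23 68]
  8. access 23: HIT. Cache (old->new): [87 23 68]
  9. access 40: MISS, evict 87. Cache (old->new): [23 68 40]
  10. access 23: HIT. Cache (old->new): [23 68 40]
  11. access 23: HIT. Cache (old->new): [23 68 40]
  12. access 23: HIT. Cache (old->new): [23 68 40]
  13. access 68: HIT. Cache (old->new): [23 68 40]
  14. access 40: HIT. Cache (old->new): [23 68 40]
  15. access 23: HIT. Cache (old->new): [23 68 40]
  16. access 23: HIT. Cache (old->new): [23 68 40]
  17. access 23: HIT. Cache (old->new): [23 68 40]
  18. access 87: MISS, evict 23. Cache (old->new): [68 40 87]
  19. access 23: MISS, evict 68. Cache (old->new): [40 87 23]
  20. access 87: HIT. Cache (old->new): [40 87 23]
  21. access 40: HIT. Cache (old->new): [40 87 23]
  22. access 40: HIT. Cache (old->new): [40 87 23]
  23. access 40: HIT. Cache (old->new): [40 87 23]
  24. access 23: HIT. Cache (old->new): [40 87 23]
  25. access 40: HIT. Cache (old->new): [40 87 23]
  26. access 87: HIT. Cache (old->new): [40 87 23]
  27. access 40: HIT. Cache (old->new): [40 87 23]
  28. access 68: MISS, evict 40. Cache (old->new): [87 23 68]
  29. access 40: MISS, evict 87. Cache (old->new): [23 68 40]
  30. access 86: MISS, evict 23. Cache (old->new): [68 40 86]
  31. access 40: HIT. Cache (old->new): [68 40 86]
  32. access 86: HIT. Cache (old->new): [68 40 86]
  33. access 86: HIT. Cache (old->new): [68 40 86]
  34. access 86: HIT. Cache (old->new): [68 40 86]
  35. access 68: HIT. Cache (old->new): [68 40 86]
  36. access 68: HIT. Cache (old->new): [68 40 86]
  37. access 23: MISS, evict 68. Cache (old->new): [40 86 23]
Total: 27 hits, 10 misses, 7 evictions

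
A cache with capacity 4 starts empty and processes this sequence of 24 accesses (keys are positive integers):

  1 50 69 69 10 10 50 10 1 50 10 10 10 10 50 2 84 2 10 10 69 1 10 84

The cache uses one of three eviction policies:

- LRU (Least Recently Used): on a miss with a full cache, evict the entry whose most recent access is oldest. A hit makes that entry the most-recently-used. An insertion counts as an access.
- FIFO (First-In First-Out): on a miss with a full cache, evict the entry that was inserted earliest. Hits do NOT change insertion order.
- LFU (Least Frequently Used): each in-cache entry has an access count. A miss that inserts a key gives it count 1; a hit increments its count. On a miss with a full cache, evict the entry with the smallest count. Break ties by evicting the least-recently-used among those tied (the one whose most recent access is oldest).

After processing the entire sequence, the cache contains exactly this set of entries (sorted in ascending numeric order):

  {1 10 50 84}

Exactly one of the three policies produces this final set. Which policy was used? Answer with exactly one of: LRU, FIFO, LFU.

Answer: LFU

Derivation:
Simulating under each policy and comparing final sets:
  LRU: final set = {1 10 69 84} -> differs
  FIFO: final set = {1 2 10 84} -> differs
  LFU: final set = {1 10 50 84} -> MATCHES target
Only LFU produces the target set.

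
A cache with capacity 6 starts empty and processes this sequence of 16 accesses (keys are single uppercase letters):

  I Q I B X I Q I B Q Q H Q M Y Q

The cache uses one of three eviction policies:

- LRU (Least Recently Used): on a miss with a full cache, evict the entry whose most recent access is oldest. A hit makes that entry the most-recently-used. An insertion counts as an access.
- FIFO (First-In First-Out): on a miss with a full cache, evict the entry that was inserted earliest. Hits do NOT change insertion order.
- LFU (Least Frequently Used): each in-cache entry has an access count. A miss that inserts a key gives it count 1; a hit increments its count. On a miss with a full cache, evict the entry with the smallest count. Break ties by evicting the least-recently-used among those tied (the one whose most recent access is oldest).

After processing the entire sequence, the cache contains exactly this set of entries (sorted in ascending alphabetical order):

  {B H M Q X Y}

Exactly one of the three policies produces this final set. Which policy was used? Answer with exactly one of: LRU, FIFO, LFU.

Answer: FIFO

Derivation:
Simulating under each policy and comparing final sets:
  LRU: final set = {B H I M Q Y} -> differs
  FIFO: final set = {B H M Q X Y} -> MATCHES target
  LFU: final set = {B H I M Q Y} -> differs
Only FIFO produces the target set.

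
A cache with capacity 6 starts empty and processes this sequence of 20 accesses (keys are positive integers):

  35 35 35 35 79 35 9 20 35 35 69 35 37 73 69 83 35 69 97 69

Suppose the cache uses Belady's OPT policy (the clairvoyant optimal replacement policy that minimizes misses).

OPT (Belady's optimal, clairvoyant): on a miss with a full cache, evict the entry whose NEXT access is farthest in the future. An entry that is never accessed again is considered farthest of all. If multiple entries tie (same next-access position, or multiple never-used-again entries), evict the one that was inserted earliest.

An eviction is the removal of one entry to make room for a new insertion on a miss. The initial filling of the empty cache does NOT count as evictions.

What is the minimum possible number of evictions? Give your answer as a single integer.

OPT (Belady) simulation (capacity=6):
  1. access 35: MISS. Cache: [35]
  2. access 35: HIT. Next use of 35: step 3. Cache: [35]
  3. access 35: HIT. Next use of 35: step 4. Cache: [35]
  4. access 35: HIT. Next use of 35: step 6. Cache: [35]
  5. access 79: MISS. Cache: [35 79]
  6. access 35: HIT. Next use of 35: step 9. Cache: [35 79]
  7. access 9: MISS. Cache: [35 79 9]
  8. access 20: MISS. Cache: [35 79 9 20]
  9. access 35: HIT. Next use of 35: step 10. Cache: [35 79 9 20]
  10. access 35: HIT. Next use of 35: step 12. Cache: [35 79 9 20]
  11. access 69: MISS. Cache: [35 79 9 20 69]
  12. access 35: HIT. Next use of 35: step 17. Cache: [35 79 9 20 69]
  13. access 37: MISS. Cache: [35 79 9 20 69 37]
  14. access 73: MISS, evict 79 (next use: never). Cache: [35 9 20 69 37 73]
  15. access 69: HIT. Next use of 69: step 18. Cache: [35 9 20 69 37 73]
  16. access 83: MISS, evict 9 (next use: never). Cache: [35 20 69 37 73 83]
  17. access 35: HIT. Next use of 35: never. Cache: [35 20 69 37 73 83]
  18. access 69: HIT. Next use of 69: step 20. Cache: [35 20 69 37 73 83]
  19. access 97: MISS, evict 35 (next use: never). Cache: [20 69 37 73 83 97]
  20. access 69: HIT. Next use of 69: never. Cache: [20 69 37 73 83 97]
Total: 11 hits, 9 misses, 3 evictions

Answer: 3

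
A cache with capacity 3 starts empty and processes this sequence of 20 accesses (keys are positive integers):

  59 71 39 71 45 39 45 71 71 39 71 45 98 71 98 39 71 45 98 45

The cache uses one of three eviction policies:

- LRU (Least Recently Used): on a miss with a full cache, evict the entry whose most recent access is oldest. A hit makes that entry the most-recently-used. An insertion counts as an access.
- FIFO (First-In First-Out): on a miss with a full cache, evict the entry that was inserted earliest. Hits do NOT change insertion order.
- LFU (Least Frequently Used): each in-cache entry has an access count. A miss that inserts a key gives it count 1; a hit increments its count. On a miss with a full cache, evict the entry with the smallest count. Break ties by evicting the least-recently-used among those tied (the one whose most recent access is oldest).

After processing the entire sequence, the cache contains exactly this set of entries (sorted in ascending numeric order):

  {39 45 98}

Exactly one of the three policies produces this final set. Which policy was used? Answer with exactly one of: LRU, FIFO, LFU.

Answer: FIFO

Derivation:
Simulating under each policy and comparing final sets:
  LRU: final set = {45 71 98} -> differs
  FIFO: final set = {39 45 98} -> MATCHES target
  LFU: final set = {45 71 98} -> differs
Only FIFO produces the target set.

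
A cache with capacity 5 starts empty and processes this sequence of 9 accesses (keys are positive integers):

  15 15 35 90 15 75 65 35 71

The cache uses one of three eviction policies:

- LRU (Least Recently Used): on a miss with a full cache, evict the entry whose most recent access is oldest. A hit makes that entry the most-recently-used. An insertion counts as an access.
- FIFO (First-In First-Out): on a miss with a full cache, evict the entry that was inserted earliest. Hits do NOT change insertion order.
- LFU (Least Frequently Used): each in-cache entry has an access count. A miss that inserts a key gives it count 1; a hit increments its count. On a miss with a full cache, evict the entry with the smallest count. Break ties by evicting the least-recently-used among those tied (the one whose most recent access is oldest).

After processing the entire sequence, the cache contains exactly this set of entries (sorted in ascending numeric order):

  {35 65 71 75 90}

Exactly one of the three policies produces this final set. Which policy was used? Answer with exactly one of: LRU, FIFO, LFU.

Answer: FIFO

Derivation:
Simulating under each policy and comparing final sets:
  LRU: final set = {15 35 65 71 75} -> differs
  FIFO: final set = {35 65 71 75 90} -> MATCHES target
  LFU: final set = {15 35 65 71 75} -> differs
Only FIFO produces the target set.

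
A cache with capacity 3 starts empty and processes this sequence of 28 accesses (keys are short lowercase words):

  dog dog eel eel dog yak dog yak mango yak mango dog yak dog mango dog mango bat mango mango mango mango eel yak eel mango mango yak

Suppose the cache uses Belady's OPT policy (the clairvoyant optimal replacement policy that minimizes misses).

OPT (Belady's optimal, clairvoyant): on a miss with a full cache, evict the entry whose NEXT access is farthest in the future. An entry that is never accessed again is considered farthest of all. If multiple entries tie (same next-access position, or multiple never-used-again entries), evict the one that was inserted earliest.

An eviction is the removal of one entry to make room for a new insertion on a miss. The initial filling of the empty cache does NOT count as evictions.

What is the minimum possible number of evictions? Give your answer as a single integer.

OPT (Belady) simulation (capacity=3):
  1. access dog: MISS. Cache: [dog]
  2. access dog: HIT. Next use of dog: step 5. Cache: [dog]
  3. access eel: MISS. Cache: [dog eel]
  4. access eel: HIT. Next use of eel: step 23. Cache: [dog eel]
  5. access dog: HIT. Next use of dog: step 7. Cache: [dog eel]
  6. access yak: MISS. Cache: [dog eel yak]
  7. access dog: HIT. Next use of dog: step 12. Cache: [dog eel yak]
  8. access yak: HIT. Next use of yak: step 10. Cache: [dog eel yak]
  9. access mango: MISS, evict eel (next use: step 23). Cache: [dog yak mango]
  10. access yak: HIT. Next use of yak: step 13. Cache: [dog yak mango]
  11. access mango: HIT. Next use of mango: step 15. Cache: [dog yak mango]
  12. access dog: HIT. Next use of dog: step 14. Cache: [dog yak mango]
  13. access yak: HIT. Next use of yak: step 24. Cache: [dog yak mango]
  14. access dog: HIT. Next use of dog: step 16. Cache: [dog yak mango]
  15. access mango: HIT. Next use of mango: step 17. Cache: [dog yak mango]
  16. access dog: HIT. Next use of dog: never. Cache: [dog yak mango]
  17. access mango: HIT. Next use of mango: step 19. Cache: [dog yak mango]
  18. access bat: MISS, evict dog (next use: never). Cache: [yak mango bat]
  19. access mango: HIT. Next use of mango: step 20. Cache: [yak mango bat]
  20. access mango: HIT. Next use of mango: step 21. Cache: [yak mango bat]
  21. access mango: HIT. Next use of mango: step 22. Cache: [yak mango bat]
  22. access mango: HIT. Next use of mango: step 26. Cache: [yak mango bat]
  23. access eel: MISS, evict bat (next use: never). Cache: [yak mango eel]
  24. access yak: HIT. Next use of yak: step 28. Cache: [yak mango eel]
  25. access eel: HIT. Next use of eel: never. Cache: [yak mango eel]
  26. access mango: HIT. Next use of mango: step 27. Cache: [yak mango eel]
  27. access mango: HIT. Next use of mango: never. Cache: [yak mango eel]
  28. access yak: HIT. Next use of yak: never. Cache: [yak mango eel]
Total: 22 hits, 6 misses, 3 evictions

Answer: 3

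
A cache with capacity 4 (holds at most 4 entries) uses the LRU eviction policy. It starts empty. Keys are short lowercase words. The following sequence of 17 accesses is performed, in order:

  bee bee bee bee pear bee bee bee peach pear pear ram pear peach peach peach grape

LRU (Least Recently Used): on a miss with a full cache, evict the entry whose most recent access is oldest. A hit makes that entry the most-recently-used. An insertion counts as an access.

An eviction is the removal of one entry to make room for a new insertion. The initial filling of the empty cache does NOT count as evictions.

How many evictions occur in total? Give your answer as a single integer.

LRU simulation (capacity=4):
  1. access bee: MISS. Cache (LRU->MRU): [bee]
  2. access bee: HIT. Cache (LRU->MRU): [bee]
  3. access bee: HIT. Cache (LRU->MRU): [bee]
  4. access bee: HIT. Cache (LRU->MRU): [bee]
  5. access pear: MISS. Cache (LRU->MRU): [bee pear]
  6. access bee: HIT. Cache (LRU->MRU): [pear bee]
  7. access bee: HIT. Cache (LRU->MRU): [pear bee]
  8. access bee: HIT. Cache (LRU->MRU): [pear bee]
  9. access peach: MISS. Cache (LRU->MRU): [pear bee peach]
  10. access pear: HIT. Cache (LRU->MRU): [bee peach pear]
  11. access pear: HIT. Cache (LRU->MRU): [bee peach pear]
  12. access ram: MISS. Cache (LRU->MRU): [bee peach pear ram]
  13. access pear: HIT. Cache (LRU->MRU): [bee peach ram pear]
  14. access peach: HIT. Cache (LRU->MRU): [bee ram pear peach]
  15. access peach: HIT. Cache (LRU->MRU): [bee ram pear peach]
  16. access peach: HIT. Cache (LRU->MRU): [bee ram pear peach]
  17. access grape: MISS, evict bee. Cache (LRU->MRU): [ram pear peach grape]
Total: 12 hits, 5 misses, 1 evictions

Answer: 1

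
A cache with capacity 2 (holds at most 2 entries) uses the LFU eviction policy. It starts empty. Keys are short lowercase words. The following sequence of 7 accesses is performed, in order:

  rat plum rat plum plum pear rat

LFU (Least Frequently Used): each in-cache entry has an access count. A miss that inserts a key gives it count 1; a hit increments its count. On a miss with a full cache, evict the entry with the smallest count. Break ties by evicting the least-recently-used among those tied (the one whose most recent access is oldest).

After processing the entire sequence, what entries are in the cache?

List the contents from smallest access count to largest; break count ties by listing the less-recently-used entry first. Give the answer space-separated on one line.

LFU simulation (capacity=2):
  1. access rat: MISS. Cache: [rat(c=1)]
  2. access plum: MISS. Cache: [rat(c=1) plum(c=1)]
  3. access rat: HIT, count now 2. Cache: [plum(c=1) rat(c=2)]
  4. access plum: HIT, count now 2. Cache: [rat(c=2) plum(c=2)]
  5. access plum: HIT, count now 3. Cache: [rat(c=2) plum(c=3)]
  6. access pear: MISS, evict rat(c=2). Cache: [pear(c=1) plum(c=3)]
  7. access rat: MISS, evict pear(c=1). Cache: [rat(c=1) plum(c=3)]
Total: 3 hits, 4 misses, 2 evictions

Answer: rat plum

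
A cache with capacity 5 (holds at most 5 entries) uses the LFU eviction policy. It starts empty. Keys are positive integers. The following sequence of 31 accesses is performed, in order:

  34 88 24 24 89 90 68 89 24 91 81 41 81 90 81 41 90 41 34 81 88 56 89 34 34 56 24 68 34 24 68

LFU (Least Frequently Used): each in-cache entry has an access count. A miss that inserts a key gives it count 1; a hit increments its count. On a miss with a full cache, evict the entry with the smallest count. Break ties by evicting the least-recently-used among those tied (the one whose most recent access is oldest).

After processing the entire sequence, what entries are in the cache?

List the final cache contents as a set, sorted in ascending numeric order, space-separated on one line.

LFU simulation (capacity=5):
  1. access 34: MISS. Cache: [34(c=1)]
  2. access 88: MISS. Cache: [34(c=1) 88(c=1)]
  3. access 24: MISS. Cache: [34(c=1) 88(c=1) 24(c=1)]
  4. access 24: HIT, count now 2. Cache: [34(c=1) 88(c=1) 24(c=2)]
  5. access 89: MISS. Cache: [34(c=1) 88(c=1) 89(c=1) 24(c=2)]
  6. access 90: MISS. Cache: [34(c=1) 88(c=1) 89(c=1) 90(c=1) 24(c=2)]
  7. access 68: MISS, evict 34(c=1). Cache: [88(c=1) 89(c=1) 90(c=1) 68(c=1) 24(c=2)]
  8. access 89: HIT, count now 2. Cache: [88(c=1) 90(c=1) 68(c=1) 24(c=2) 89(c=2)]
  9. access 24: HIT, count now 3. Cache: [88(c=1) 90(c=1) 68(c=1) 89(c=2) 24(c=3)]
  10. access 91: MISS, evict 88(c=1). Cache: [90(c=1) 68(c=1) 91(c=1) 89(c=2) 24(c=3)]
  11. access 81: MISS, evict 90(c=1). Cache: [68(c=1) 91(c=1) 81(c=1) 89(c=2) 24(c=3)]
  12. access 41: MISS, evict 68(c=1). Cache: [91(c=1) 81(c=1) 41(c=1) 89(c=2) 24(c=3)]
  13. access 81: HIT, count now 2. Cache: [91(c=1) 41(c=1) 89(c=2) 81(c=2) 24(c=3)]
  14. access 90: MISS, evict 91(c=1). Cache: [41(c=1) 90(c=1) 89(c=2) 81(c=2) 24(c=3)]
  15. access 81: HIT, count now 3. Cache: [41(c=1) 90(c=1) 89(c=2) 24(c=3) 81(c=3)]
  16. access 41: HIT, count now 2. Cache: [90(c=1) 89(c=2) 41(c=2) 24(c=3) 81(c=3)]
  17. access 90: HIT, count now 2. Cache: [89(c=2) 41(c=2) 90(c=2) 24(c=3) 81(c=3)]
  18. access 41: HIT, count now 3. Cache: [89(c=2) 90(c=2) 24(c=3) 81(c=3) 41(c=3)]
  19. access 34: MISS, evict 89(c=2). Cache: [34(c=1) 90(c=2) 24(c=3) 81(c=3) 41(c=3)]
  20. access 81: HIT, count now 4. Cache: [34(c=1) 90(c=2) 24(c=3) 41(c=3) 81(c=4)]
  21. access 88: MISS, evict 34(c=1). Cache: [88(c=1) 90(c=2) 24(c=3) 41(c=3) 81(c=4)]
  22. access 56: MISS, evict 88(c=1). Cache: [56(c=1) 90(c=2) 24(c=3) 41(c=3) 81(c=4)]
  23. access 89: MISS, evict 56(c=1). Cache: [89(c=1) 90(c=2) 24(c=3) 41(c=3) 81(c=4)]
  24. access 34: MISS, evict 89(c=1). Cache: [34(c=1) 90(c=2) 24(c=3) 41(c=3) 81(c=4)]
  25. access 34: HIT, count now 2. Cache: [90(c=2) 34(c=2) 24(c=3) 41(c=3) 81(c=4)]
  26. access 56: MISS, evict 90(c=2). Cache: [56(c=1) 34(c=2) 24(c=3) 41(c=3) 81(c=4)]
  27. access 24: HIT, count now 4. Cache: [56(c=1) 34(c=2) 41(c=3) 81(c=4) 24(c=4)]
  28. access 68: MISS, evict 56(c=1). Cache: [68(c=1) 34(c=2) 41(c=3) 81(c=4) 24(c=4)]
  29. access 34: HIT, count now 3. Cache: [68(c=1) 41(c=3) 34(c=3) 81(c=4) 24(c=4)]
  30. access 24: HIT, count now 5. Cache: [68(c=1) 41(c=3) 34(c=3) 81(c=4) 24(c=5)]
  31. access 68: HIT, count now 2. Cache: [68(c=2) 41(c=3) 34(c=3) 81(c=4) 24(c=5)]
Total: 14 hits, 17 misses, 12 evictions

Answer: 24 34 41 68 81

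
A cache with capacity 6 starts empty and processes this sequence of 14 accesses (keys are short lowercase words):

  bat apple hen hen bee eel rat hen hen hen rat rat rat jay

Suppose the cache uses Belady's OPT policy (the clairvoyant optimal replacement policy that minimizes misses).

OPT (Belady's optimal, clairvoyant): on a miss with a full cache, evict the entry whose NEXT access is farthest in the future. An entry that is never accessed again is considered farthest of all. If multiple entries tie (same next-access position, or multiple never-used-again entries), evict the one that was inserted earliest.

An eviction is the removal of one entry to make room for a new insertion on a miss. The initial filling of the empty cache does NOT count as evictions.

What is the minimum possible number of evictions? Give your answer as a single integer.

Answer: 1

Derivation:
OPT (Belady) simulation (capacity=6):
  1. access bat: MISS. Cache: [bat]
  2. access apple: MISS. Cache: [bat apple]
  3. access hen: MISS. Cache: [bat apple hen]
  4. access hen: HIT. Next use of hen: step 8. Cache: [bat apple hen]
  5. access bee: MISS. Cache: [bat apple hen bee]
  6. access eel: MISS. Cache: [bat apple hen bee eel]
  7. access rat: MISS. Cache: [bat apple hen bee eel rat]
  8. access hen: HIT. Next use of hen: step 9. Cache: [bat apple hen bee eel rat]
  9. access hen: HIT. Next use of hen: step 10. Cache: [bat apple hen bee eel rat]
  10. access hen: HIT. Next use of hen: never. Cache: [bat apple hen bee eel rat]
  11. access rat: HIT. Next use of rat: step 12. Cache: [bat apple hen bee eel rat]
  12. access rat: HIT. Next use of rat: step 13. Cache: [bat apple hen bee eel rat]
  13. access rat: HIT. Next use of rat: never. Cache: [bat apple hen bee eel rat]
  14. access jay: MISS, evict bat (next use: never). Cache: [apple hen bee eel rat jay]
Total: 7 hits, 7 misses, 1 evictions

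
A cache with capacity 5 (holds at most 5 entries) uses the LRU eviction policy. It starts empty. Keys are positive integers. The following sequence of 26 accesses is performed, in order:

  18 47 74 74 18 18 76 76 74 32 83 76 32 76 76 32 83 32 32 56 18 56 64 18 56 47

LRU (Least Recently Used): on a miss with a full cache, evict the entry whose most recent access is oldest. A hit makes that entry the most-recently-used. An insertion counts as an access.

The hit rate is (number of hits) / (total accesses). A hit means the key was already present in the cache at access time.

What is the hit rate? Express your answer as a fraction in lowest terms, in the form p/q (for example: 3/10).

Answer: 8/13

Derivation:
LRU simulation (capacity=5):
  1. access 18: MISS. Cache (LRU->MRU): [18]
  2. access 47: MISS. Cache (LRU->MRU): [18 47]
  3. access 74: MISS. Cache (LRU->MRU): [18 47 74]
  4. access 74: HIT. Cache (LRU->MRU): [18 47 74]
  5. access 18: HIT. Cache (LRU->MRU): [47 74 18]
  6. access 18: HIT. Cache (LRU->MRU): [47 74 18]
  7. access 76: MISS. Cache (LRU->MRU): [47 74 18 76]
  8. access 76: HIT. Cache (LRU->MRU): [47 74 18 76]
  9. access 74: HIT. Cache (LRU->MRU): [47 18 76 74]
  10. access 32: MISS. Cache (LRU->MRU): [47 18 76 74 32]
  11. access 83: MISS, evict 47. Cache (LRU->MRU): [18 76 74 32 83]
  12. access 76: HIT. Cache (LRU->MRU): [18 74 32 83 76]
  13. access 32: HIT. Cache (LRU->MRU): [18 74 83 76 32]
  14. access 76: HIT. Cache (LRU->MRU): [18 74 83 32 76]
  15. access 76: HIT. Cache (LRU->MRU): [18 74 83 32 76]
  16. access 32: HIT. Cache (LRU->MRU): [18 74 83 76 32]
  17. access 83: HIT. Cache (LRU->MRU): [18 74 76 32 83]
  18. access 32: HIT. Cache (LRU->MRU): [18 74 76 83 32]
  19. access 32: HIT. Cache (LRU->MRU): [18 74 76 83 32]
  20. access 56: MISS, evict 18. Cache (LRU->MRU): [74 76 83 32 56]
  21. access 18: MISS, evict 74. Cache (LRU->MRU): [76 83 32 56 18]
  22. access 56: HIT. Cache (LRU->MRU): [76 83 32 18 56]
  23. access 64: MISS, evict 76. Cache (LRU->MRU): [83 32 18 56 64]
  24. access 18: HIT. Cache (LRU->MRU): [83 32 56 64 18]
  25. access 56: HIT. Cache (LRU->MRU): [83 32 64 18 56]
  26. access 47: MISS, evict 83. Cache (LRU->MRU): [32 64 18 56 47]
Total: 16 hits, 10 misses, 5 evictions

Hit rate = 16/26 = 8/13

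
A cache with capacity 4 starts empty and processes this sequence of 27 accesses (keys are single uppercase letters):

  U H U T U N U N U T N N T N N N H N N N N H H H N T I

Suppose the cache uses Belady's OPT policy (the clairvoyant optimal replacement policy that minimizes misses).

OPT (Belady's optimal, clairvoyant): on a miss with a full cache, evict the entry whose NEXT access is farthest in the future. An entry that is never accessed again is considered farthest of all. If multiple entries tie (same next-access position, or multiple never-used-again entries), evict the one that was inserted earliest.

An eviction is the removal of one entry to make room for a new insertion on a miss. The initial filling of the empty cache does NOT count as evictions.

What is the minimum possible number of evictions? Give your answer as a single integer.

Answer: 1

Derivation:
OPT (Belady) simulation (capacity=4):
  1. access U: MISS. Cache: [U]
  2. access H: MISS. Cache: [U H]
  3. access U: HIT. Next use of U: step 5. Cache: [U H]
  4. access T: MISS. Cache: [U H T]
  5. access U: HIT. Next use of U: step 7. Cache: [U H T]
  6. access N: MISS. Cache: [U H T N]
  7. access U: HIT. Next use of U: step 9. Cache: [U H T N]
  8. access N: HIT. Next use of N: step 11. Cache: [U H T N]
  9. access U: HIT. Next use of U: never. Cache: [U H T N]
  10. access T: HIT. Next use of T: step 13. Cache: [U H T N]
  11. access N: HIT. Next use of N: step 12. Cache: [U H T N]
  12. access N: HIT. Next use of N: step 14. Cache: [U H T N]
  13. access T: HIT. Next use of T: step 26. Cache: [U H T N]
  14. access N: HIT. Next use of N: step 15. Cache: [U H T N]
  15. access N: HIT. Next use of N: step 16. Cache: [U H T N]
  16. access N: HIT. Next use of N: step 18. Cache: [U H T N]
  17. access H: HIT. Next use of H: step 22. Cache: [U H T N]
  18. access N: HIT. Next use of N: step 19. Cache: [U H T N]
  19. access N: HIT. Next use of N: step 20. Cache: [U H T N]
  20. access N: HIT. Next use of N: step 21. Cache: [U H T N]
  21. access N: HIT. Next use of N: step 25. Cache: [U H T N]
  22. access H: HIT. Next use of H: step 23. Cache: [U H T N]
  23. access H: HIT. Next use of H: step 24. Cache: [U H T N]
  24. access H: HIT. Next use of H: never. Cache: [U H T N]
  25. access N: HIT. Next use of N: never. Cache: [U H T N]
  26. access T: HIT. Next use of T: never. Cache: [U H T N]
  27. access I: MISS, evict U (next use: never). Cache: [H T N I]
Total: 22 hits, 5 misses, 1 evictions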